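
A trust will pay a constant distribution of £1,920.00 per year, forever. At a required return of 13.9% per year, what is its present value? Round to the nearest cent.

£13812.95

Level perpetuity: PV = C / r = £1,920.00 / 0.139 = £13,812.95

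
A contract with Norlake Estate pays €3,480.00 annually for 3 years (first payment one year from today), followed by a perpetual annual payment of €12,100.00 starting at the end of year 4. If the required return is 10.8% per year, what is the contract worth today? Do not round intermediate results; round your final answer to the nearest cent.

PV of 3-year annuity: €3,480.00 × [1 − (1+0.108)^−3] / 0.108 = 8533.79607
Perpetuity value at year 3: €12,100.00 / 0.108 = 112037.03704
PV of perpetuity: 112037.03704 / (1+0.108)^3 = 82364.93000
Total PV = 8533.79607 + 82364.93000 = 90898.72607

€90898.73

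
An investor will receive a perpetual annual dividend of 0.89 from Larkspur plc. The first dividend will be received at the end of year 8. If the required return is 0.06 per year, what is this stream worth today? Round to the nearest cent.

Value at end of year 7: C / r = 0.89 / 0.06 = 14.8333
Discount to today: PV = 14.8333 / (1 + 0.06)^7 = 14.8333 / 1.503630 = 9.87

9.87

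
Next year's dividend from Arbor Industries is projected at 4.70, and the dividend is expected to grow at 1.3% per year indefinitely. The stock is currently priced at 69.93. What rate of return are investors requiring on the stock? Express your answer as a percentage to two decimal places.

8.02%

P = D₁/(r − g) ⇒ r = D₁/P + g = 4.7000/69.93 + 0.013 = 0.067210 + 0.013 = 0.080210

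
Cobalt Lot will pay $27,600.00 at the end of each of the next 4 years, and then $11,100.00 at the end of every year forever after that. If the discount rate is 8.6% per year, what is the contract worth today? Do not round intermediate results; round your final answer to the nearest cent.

PV of 4-year annuity: $27,600.00 × [1 − (1+0.086)^−4] / 0.086 = 90206.99892
Perpetuity value at year 4: $11,100.00 / 0.086 = 129069.76744
PV of perpetuity: 129069.76744 / (1+0.086)^4 = 92790.86570
Total PV = 90206.99892 + 92790.86570 = 182997.86462

$182997.86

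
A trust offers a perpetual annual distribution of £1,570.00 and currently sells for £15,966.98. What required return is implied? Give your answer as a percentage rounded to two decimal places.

P = C/r ⇒ r = C/P = £1,570.00/£15,966.98 = 0.098328

9.83%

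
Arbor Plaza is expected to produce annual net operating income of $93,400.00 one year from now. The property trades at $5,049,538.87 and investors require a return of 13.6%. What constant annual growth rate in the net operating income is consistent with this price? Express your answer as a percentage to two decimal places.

P = D₁/(r−g) ⇒ g = r − D₁/P = 0.136 − $93,400.00/$5,049,538.87 = 0.117503

11.75%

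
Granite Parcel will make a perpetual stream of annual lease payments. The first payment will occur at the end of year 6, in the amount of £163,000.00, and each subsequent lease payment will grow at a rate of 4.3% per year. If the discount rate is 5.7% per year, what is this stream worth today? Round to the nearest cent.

Value at end of year 5: C₁ / (r − g) = £163,000.00 / (0.057 − 0.043) = £11,642,857.1429
Discount to today: PV = £11,642,857.1429 / (1 + 0.057)^5 = £11,642,857.1429 / 1.319395 = £8,824,388.75

£8824388.75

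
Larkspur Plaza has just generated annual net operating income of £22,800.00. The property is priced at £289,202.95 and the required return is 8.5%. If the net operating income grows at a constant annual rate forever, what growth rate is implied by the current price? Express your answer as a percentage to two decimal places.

0.57%

P = D₀(1+g)/(r−g) ⇒ P(r−g) = D₀(1+g) ⇒ g(P+D₀) = P·r − D₀
g = (P·r − D₀)/(P + D₀) = (£289,202.95×0.085 − £22,800.00) / (£289,202.95 + £22,800.00) = 0.005712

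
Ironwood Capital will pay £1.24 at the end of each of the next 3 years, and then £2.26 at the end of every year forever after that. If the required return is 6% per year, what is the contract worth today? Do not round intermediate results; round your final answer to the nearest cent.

PV of 3-year annuity: £1.24 × [1 − (1+0.06)^−3] / 0.06 = 3.31453
Perpetuity value at year 3: £2.26 / 0.06 = 37.66667
PV of perpetuity: 37.66667 / (1+0.06)^3 = 31.62566
Total PV = 3.31453 + 31.62566 = 34.94019

£34.94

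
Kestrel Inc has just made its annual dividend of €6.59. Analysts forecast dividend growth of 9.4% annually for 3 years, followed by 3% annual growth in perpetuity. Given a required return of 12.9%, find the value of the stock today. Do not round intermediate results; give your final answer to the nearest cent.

D_1 = 7.20946
D_2 = 7.88715
D_3 = 8.62854
Terminal value at year 3: TV = D_3×(1+g_2)/(r−g_2) = 8.88740/0.099 = 89.77169
P_0 = D_1/(1+r)^1 + D_2/(1+r)^2 + D_3/(1+r)^3 + TV/(1+r)^3
    = 6.38570 + 6.18774 + 5.99592 + 62.38175 = 80.95112

€80.95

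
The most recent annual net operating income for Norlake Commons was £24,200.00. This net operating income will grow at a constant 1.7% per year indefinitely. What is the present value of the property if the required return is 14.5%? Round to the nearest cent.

£192276.56

D₁ = D₀ × (1 + g) = £24,200.00 × 1.017 = £24,611.4000
Growing perpetuity: P = D₁ / (r − g) = £24,611.4000 / (0.145 − 0.017) = £192,276.56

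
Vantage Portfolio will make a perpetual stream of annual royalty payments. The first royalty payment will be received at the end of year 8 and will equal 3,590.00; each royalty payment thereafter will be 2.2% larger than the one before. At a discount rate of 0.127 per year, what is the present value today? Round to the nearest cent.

Value at end of year 7: C₁ / (r − g) = 3,590.00 / (0.127 − 0.022) = 34,190.4762
Discount to today: PV = 34,190.4762 / (1 + 0.127)^7 = 34,190.4762 / 2.309231 = 14,806.00

14806.00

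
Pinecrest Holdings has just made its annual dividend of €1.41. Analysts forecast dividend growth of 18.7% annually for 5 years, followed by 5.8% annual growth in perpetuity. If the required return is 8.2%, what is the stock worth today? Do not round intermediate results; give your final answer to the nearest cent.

€108.15

D_1 = 1.67367
D_2 = 1.98665
D_3 = 2.35815
D_4 = 2.79912
D_5 = 3.32256
Terminal value at year 5: TV = D_5×(1+g_2)/(r−g_2) = 3.51527/0.024 = 146.46948
P_0 = D_1/(1+r)^1 + D_2/(1+r)^2 + D_3/(1+r)^3 + D_4/(1+r)^4 + D_5/(1+r)^5 + TV/(1+r)^5
    = 1.54683 + 1.69694 + 1.86161 + 2.04227 + 2.24046 + 98.76677 = 108.15487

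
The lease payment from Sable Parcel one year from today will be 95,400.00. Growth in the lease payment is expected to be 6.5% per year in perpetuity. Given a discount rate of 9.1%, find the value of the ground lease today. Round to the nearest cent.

Growing perpetuity: P = D₁ / (r − g) = 95,400.0000 / (0.091 − 0.065) = 3,669,230.77

3669230.77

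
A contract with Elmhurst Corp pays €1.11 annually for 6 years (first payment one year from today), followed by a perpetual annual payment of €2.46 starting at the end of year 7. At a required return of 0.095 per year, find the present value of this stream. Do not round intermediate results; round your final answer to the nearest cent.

PV of 6-year annuity: €1.11 × [1 − (1+0.095)^−6] / 0.095 = 4.90601
Perpetuity value at year 6: €2.46 / 0.095 = 25.89474
PV of perpetuity: 25.89474 / (1+0.095)^6 = 15.02197
Total PV = 4.90601 + 15.02197 = 19.92797

€19.93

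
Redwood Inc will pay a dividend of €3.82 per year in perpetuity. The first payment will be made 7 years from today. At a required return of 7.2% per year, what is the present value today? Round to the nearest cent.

€34.96

Value at end of year 6: C / r = €3.82 / 0.072 = €53.0556
Discount to today: PV = €53.0556 / (1 + 0.072)^6 = €53.0556 / 1.517640 = €34.96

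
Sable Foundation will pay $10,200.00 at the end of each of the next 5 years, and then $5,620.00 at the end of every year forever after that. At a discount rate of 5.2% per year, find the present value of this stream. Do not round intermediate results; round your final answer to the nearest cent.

$127796.78

PV of 5-year annuity: $10,200.00 × [1 − (1+0.052)^−5] / 0.052 = 43917.57810
Perpetuity value at year 5: $5,620.00 / 0.052 = 108076.92308
PV of perpetuity: 108076.92308 / (1+0.052)^5 = 83879.19867
Total PV = 43917.57810 + 83879.19867 = 127796.77677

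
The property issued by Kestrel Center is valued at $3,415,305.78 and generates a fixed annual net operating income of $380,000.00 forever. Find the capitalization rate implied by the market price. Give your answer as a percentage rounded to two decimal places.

P = C/r ⇒ r = C/P = $380,000.00/$3,415,305.78 = 0.111264

11.13%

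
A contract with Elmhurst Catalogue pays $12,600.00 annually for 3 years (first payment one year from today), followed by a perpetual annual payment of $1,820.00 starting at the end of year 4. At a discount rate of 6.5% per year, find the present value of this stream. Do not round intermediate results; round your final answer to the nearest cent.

PV of 3-year annuity: $12,600.00 × [1 − (1+0.065)^−3] / 0.065 = 33370.79144
Perpetuity value at year 3: $1,820.00 / 0.065 = 28000.00000
PV of perpetuity: 28000.00000 / (1+0.065)^3 = 23179.77457
Total PV = 33370.79144 + 23179.77457 = 56550.56601

$56550.57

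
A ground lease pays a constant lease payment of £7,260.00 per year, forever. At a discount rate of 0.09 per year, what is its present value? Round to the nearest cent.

Level perpetuity: PV = C / r = £7,260.00 / 0.09 = £80,666.67

£80666.67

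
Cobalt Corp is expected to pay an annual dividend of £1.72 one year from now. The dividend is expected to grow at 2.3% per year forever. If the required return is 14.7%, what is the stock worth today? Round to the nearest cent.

Growing perpetuity: P = D₁ / (r − g) = £1.7200 / (0.147 − 0.023) = £13.87

£13.87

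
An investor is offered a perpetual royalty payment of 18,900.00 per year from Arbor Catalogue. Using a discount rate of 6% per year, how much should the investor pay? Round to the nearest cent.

Level perpetuity: PV = C / r = 18,900.00 / 0.06 = 315,000.00

315000.00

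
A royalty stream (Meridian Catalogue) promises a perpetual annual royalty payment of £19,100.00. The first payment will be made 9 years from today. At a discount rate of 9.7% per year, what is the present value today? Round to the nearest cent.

Value at end of year 8: C / r = £19,100.00 / 0.097 = £196,907.2165
Discount to today: PV = £196,907.2165 / (1 + 0.097)^8 = £196,907.2165 / 2.097264 = £93,887.68

£93887.68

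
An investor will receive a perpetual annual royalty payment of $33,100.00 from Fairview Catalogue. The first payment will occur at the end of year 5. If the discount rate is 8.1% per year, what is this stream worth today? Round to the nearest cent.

$299254.16

Value at end of year 4: C / r = $33,100.00 / 0.081 = $408,641.9753
Discount to today: PV = $408,641.9753 / (1 + 0.081)^4 = $408,641.9753 / 1.365535 = $299,254.16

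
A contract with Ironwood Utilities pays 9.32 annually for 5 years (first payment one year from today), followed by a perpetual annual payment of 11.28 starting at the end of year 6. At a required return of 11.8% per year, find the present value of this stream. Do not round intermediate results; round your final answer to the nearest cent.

88.49

PV of 5-year annuity: 9.32 × [1 − (1+0.118)^−5] / 0.118 = 33.76364
Perpetuity value at year 5: 11.28 / 0.118 = 95.59322
PV of perpetuity: 95.59322 / (1+0.118)^5 = 54.72907
Total PV = 33.76364 + 54.72907 = 88.49271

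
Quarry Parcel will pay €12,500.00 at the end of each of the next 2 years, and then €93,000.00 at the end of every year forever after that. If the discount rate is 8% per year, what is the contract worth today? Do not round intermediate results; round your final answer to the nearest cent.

PV of 2-year annuity: €12,500.00 × [1 − (1+0.08)^−2] / 0.08 = 22290.80933
Perpetuity value at year 2: €93,000.00 / 0.08 = 1162500.00000
PV of perpetuity: 1162500.00000 / (1+0.08)^2 = 996656.37860
Total PV = 22290.80933 + 996656.37860 = 1018947.18793

€1018947.19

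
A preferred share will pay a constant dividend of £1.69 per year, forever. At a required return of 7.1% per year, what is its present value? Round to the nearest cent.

Level perpetuity: PV = C / r = £1.69 / 0.071 = £23.80

£23.80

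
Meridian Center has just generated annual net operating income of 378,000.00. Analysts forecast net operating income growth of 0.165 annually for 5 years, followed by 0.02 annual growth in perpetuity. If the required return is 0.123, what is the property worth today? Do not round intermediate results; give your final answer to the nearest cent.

D_1 = 440370.00000
D_2 = 513031.05000
D_3 = 597681.17325
D_4 = 696298.56684
D_5 = 811187.83036
Terminal value at year 5: TV = D_5×(1+g_2)/(r−g_2) = 827411.58697/0.103 = 8033122.20361
P_0 = D_1/(1+r)^1 + D_2/(1+r)^2 + D_3/(1+r)^3 + D_4/(1+r)^4 + D_5/(1+r)^5 + TV/(1+r)^5
    = 392137.13268 + 406802.99161 + 422017.35104 + 437800.72481 + 454174.39395 + 4497649.33815 = 6610581.93223

6610581.93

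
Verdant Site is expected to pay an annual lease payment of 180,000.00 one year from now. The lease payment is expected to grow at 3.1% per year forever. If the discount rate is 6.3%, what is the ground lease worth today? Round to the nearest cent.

5625000.00

Growing perpetuity: P = D₁ / (r − g) = 180,000.0000 / (0.063 − 0.031) = 5,625,000.00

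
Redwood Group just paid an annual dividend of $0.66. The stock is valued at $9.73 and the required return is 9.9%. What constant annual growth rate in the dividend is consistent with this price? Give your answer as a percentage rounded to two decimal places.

2.92%

P = D₀(1+g)/(r−g) ⇒ P(r−g) = D₀(1+g) ⇒ g(P+D₀) = P·r − D₀
g = (P·r − D₀)/(P + D₀) = ($9.73×0.099 − $0.66) / ($9.73 + $0.66) = 0.029189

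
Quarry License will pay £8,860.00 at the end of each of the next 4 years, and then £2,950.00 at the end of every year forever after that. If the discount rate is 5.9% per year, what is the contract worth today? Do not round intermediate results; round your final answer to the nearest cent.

£70525.75

PV of 4-year annuity: £8,860.00 × [1 − (1+0.059)^−4] / 0.059 = 30771.26672
Perpetuity value at year 4: £2,950.00 / 0.059 = 50000.00000
PV of perpetuity: 50000.00000 / (1+0.059)^4 = 39754.48794
Total PV = 30771.26672 + 39754.48794 = 70525.75466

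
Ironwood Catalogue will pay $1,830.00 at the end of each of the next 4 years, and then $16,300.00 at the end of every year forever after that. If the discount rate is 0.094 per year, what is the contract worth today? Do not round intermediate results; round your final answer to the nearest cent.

PV of 4-year annuity: $1,830.00 × [1 − (1+0.094)^−4] / 0.094 = 5877.00575
Perpetuity value at year 4: $16,300.00 / 0.094 = 173404.25532
PV of perpetuity: 173404.25532 / (1+0.094)^4 = 121057.15489
Total PV = 5877.00575 + 121057.15489 = 126934.16064

$126934.16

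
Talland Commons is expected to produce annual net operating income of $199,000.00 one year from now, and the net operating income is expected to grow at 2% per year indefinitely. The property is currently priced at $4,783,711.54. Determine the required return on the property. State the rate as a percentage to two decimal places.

P = D₁/(r − g) ⇒ r = D₁/P + g = $199,000.0000/$4,783,711.54 + 0.02 = 0.041599 + 0.02 = 0.061599

6.16%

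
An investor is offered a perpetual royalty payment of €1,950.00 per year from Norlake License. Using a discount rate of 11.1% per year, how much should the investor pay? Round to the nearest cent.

€17567.57

Level perpetuity: PV = C / r = €1,950.00 / 0.111 = €17,567.57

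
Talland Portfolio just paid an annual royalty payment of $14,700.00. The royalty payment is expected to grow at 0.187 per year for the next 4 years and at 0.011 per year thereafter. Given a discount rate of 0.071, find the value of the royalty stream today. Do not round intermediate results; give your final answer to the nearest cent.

D_1 = 17448.90000
D_2 = 20711.84430
D_3 = 24584.95918
D_4 = 29182.34655
Terminal value at year 4: TV = D_4×(1+g_2)/(r−g_2) = 29503.35236/0.06 = 491722.53939
P_0 = D_1/(1+r)^1 + D_2/(1+r)^2 + D_3/(1+r)^3 + D_4/(1+r)^4 + TV/(1+r)^4
    = 16292.15686 + 18056.76022 + 20012.48775 + 22180.04011 + 373733.67590 = 450275.12085

$450275.12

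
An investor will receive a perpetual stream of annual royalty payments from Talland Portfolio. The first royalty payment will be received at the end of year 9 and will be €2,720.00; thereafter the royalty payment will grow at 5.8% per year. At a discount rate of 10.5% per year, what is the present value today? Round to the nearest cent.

€26035.91

Value at end of year 8: C₁ / (r − g) = €2,720.00 / (0.105 − 0.058) = €57,872.3404
Discount to today: PV = €57,872.3404 / (1 + 0.105)^8 = €57,872.3404 / 2.222789 = €26,035.91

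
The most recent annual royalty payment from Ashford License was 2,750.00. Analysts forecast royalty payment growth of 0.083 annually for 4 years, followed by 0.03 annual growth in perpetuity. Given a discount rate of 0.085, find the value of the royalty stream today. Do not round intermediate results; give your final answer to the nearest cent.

D_1 = 2978.25000
D_2 = 3225.44475
D_3 = 3493.15666
D_4 = 3783.08867
Terminal value at year 4: TV = D_4×(1+g_2)/(r−g_2) = 3896.58133/0.055 = 70846.93323
P_0 = D_1/(1+r)^1 + D_2/(1+r)^2 + D_3/(1+r)^3 + D_4/(1+r)^4 + TV/(1+r)^4
    = 2744.93088 + 2739.87110 + 2734.82064 + 2729.77950 + 51121.32513 = 62070.72724

62070.73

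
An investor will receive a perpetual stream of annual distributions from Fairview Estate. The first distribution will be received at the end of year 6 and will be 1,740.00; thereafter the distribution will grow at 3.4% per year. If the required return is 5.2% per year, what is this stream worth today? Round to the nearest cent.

75023.62

Value at end of year 5: C₁ / (r − g) = 1,740.00 / (0.052 − 0.034) = 96,666.6667
Discount to today: PV = 96,666.6667 / (1 + 0.052)^5 = 96,666.6667 / 1.288483 = 75,023.62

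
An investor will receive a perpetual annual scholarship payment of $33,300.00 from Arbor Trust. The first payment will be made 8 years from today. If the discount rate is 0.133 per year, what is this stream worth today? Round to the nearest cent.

Value at end of year 7: C / r = $33,300.00 / 0.133 = $250,375.9398
Discount to today: PV = $250,375.9398 / (1 + 0.133)^7 = $250,375.9398 / 2.396676 = $104,467.99

$104467.99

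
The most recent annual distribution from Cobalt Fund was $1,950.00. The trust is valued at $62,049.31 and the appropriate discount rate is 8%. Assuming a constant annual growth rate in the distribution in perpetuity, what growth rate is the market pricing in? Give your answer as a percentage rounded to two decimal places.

P = D₀(1+g)/(r−g) ⇒ P(r−g) = D₀(1+g) ⇒ g(P+D₀) = P·r − D₀
g = (P·r − D₀)/(P + D₀) = ($62,049.31×0.08 − $1,950.00) / ($62,049.31 + $1,950.00) = 0.047093

4.71%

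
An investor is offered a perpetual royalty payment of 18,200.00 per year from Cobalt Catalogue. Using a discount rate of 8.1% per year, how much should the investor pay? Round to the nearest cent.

Level perpetuity: PV = C / r = 18,200.00 / 0.081 = 224,691.36

224691.36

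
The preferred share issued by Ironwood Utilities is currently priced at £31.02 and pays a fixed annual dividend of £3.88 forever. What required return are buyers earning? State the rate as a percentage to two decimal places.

P = C/r ⇒ r = C/P = £3.88/£31.02 = 0.125081

12.51%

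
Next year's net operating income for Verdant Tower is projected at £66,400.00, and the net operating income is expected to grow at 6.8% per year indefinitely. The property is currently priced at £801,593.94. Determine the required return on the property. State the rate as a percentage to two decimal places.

15.08%

P = D₁/(r − g) ⇒ r = D₁/P + g = £66,400.0000/£801,593.94 + 0.068 = 0.082835 + 0.068 = 0.150835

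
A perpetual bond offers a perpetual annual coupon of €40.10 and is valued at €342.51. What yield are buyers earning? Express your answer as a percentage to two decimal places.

P = C/r ⇒ r = C/P = €40.10/€342.51 = 0.117077

11.71%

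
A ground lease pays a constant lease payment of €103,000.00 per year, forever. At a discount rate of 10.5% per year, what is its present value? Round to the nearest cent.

Level perpetuity: PV = C / r = €103,000.00 / 0.105 = €980,952.38

€980952.38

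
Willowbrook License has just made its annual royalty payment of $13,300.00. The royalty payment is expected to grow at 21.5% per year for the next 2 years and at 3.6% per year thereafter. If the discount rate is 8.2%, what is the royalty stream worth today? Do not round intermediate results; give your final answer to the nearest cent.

$409409.50

D_1 = 16159.50000
D_2 = 19633.79250
Terminal value at year 2: TV = D_2×(1+g_2)/(r−g_2) = 20340.60903/0.046 = 442187.15283
P_0 = D_1/(1+r)^1 + D_2/(1+r)^2 + TV/(1+r)^2
    = 14934.84288 + 16770.64150 + 377704.01292 = 409409.49731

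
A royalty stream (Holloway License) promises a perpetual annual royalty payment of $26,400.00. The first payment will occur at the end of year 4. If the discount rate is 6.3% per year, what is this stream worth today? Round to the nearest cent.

Value at end of year 3: C / r = $26,400.00 / 0.063 = $419,047.6190
Discount to today: PV = $419,047.6190 / (1 + 0.063)^3 = $419,047.6190 / 1.201157 = $348,869.97

$348869.97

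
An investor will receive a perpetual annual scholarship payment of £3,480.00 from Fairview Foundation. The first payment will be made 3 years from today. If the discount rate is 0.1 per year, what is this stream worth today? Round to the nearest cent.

Value at end of year 2: C / r = £3,480.00 / 0.1 = £34,800.0000
Discount to today: PV = £34,800.0000 / (1 + 0.1)^2 = £34,800.0000 / 1.210000 = £28,760.33

£28760.33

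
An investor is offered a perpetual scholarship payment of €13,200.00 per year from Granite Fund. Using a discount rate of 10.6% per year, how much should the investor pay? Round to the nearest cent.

Level perpetuity: PV = C / r = €13,200.00 / 0.106 = €124,528.30

€124528.30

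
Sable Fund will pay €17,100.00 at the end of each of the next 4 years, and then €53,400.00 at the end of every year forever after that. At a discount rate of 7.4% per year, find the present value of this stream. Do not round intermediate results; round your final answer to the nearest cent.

PV of 4-year annuity: €17,100.00 × [1 − (1+0.074)^−4] / 0.074 = 57402.09895
Perpetuity value at year 4: €53,400.00 / 0.074 = 721621.62162
PV of perpetuity: 721621.62162 / (1+0.074)^4 = 542365.94419
Total PV = 57402.09895 + 542365.94419 = 599768.04314

€599768.04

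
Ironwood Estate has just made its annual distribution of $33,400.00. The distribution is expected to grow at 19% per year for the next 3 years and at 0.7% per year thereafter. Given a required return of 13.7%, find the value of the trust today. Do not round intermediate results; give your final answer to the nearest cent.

D_1 = 39746.00000
D_2 = 47297.74000
D_3 = 56284.31060
Terminal value at year 3: TV = D_3×(1+g_2)/(r−g_2) = 56678.30077/0.13 = 435986.92903
P_0 = D_1/(1+r)^1 + D_2/(1+r)^2 + D_3/(1+r)^3 + TV/(1+r)^3
    = 34956.90413 + 36586.38164 + 38291.81543 + 296614.29338 = 406449.39458

$406449.39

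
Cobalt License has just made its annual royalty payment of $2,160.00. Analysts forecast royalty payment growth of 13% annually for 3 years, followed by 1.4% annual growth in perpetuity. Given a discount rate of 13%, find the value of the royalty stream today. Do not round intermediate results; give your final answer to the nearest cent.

$25361.38

D_1 = 2440.80000
D_2 = 2758.10400
D_3 = 3116.65752
Terminal value at year 3: TV = D_3×(1+g_2)/(r−g_2) = 3160.29073/0.116 = 27243.88556
P_0 = D_1/(1+r)^1 + D_2/(1+r)^2 + D_3/(1+r)^3 + TV/(1+r)^3
    = 2160.00000 + 2160.00000 + 2160.00000 + 18881.37931 = 25361.37931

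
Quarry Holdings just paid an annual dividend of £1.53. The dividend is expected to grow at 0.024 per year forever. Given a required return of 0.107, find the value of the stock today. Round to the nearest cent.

D₁ = D₀ × (1 + g) = £1.53 × 1.024 = £1.5667
Growing perpetuity: P = D₁ / (r − g) = £1.5667 / (0.107 − 0.024) = £18.88

£18.88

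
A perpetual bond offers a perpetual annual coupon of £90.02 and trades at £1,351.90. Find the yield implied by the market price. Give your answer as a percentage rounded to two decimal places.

P = C/r ⇒ r = C/P = £90.02/£1,351.90 = 0.066588

6.66%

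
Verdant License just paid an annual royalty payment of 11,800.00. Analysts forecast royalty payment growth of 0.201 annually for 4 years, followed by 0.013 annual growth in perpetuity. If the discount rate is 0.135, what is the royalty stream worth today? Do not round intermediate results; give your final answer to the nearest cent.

177306.87

D_1 = 14171.80000
D_2 = 17020.33180
D_3 = 20441.41849
D_4 = 24550.14361
Terminal value at year 4: TV = D_4×(1+g_2)/(r−g_2) = 24869.29548/0.122 = 203846.68423
P_0 = D_1/(1+r)^1 + D_2/(1+r)^2 + D_3/(1+r)^3 + D_4/(1+r)^4 + TV/(1+r)^4
    = 12486.16740 + 13212.23528 + 13980.52386 + 14793.48824 + 122834.45563 = 177306.87041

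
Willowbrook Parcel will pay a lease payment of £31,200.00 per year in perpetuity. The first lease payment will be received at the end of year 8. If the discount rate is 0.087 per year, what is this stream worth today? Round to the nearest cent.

Value at end of year 7: C / r = £31,200.00 / 0.087 = £358,620.6897
Discount to today: PV = £358,620.6897 / (1 + 0.087)^7 = £358,620.6897 / 1.793109 = £199,999.33

£199999.33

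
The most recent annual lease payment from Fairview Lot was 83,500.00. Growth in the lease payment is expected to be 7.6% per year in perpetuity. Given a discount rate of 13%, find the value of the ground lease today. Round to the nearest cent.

1663814.81

D₁ = D₀ × (1 + g) = 83,500.00 × 1.076 = 89,846.0000
Growing perpetuity: P = D₁ / (r − g) = 89,846.0000 / (0.13 − 0.076) = 1,663,814.81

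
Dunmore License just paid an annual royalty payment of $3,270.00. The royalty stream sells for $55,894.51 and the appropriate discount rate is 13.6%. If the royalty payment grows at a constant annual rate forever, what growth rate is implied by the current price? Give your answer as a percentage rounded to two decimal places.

P = D₀(1+g)/(r−g) ⇒ P(r−g) = D₀(1+g) ⇒ g(P+D₀) = P·r − D₀
g = (P·r − D₀)/(P + D₀) = ($55,894.51×0.136 − $3,270.00) / ($55,894.51 + $3,270.00) = 0.073214

7.32%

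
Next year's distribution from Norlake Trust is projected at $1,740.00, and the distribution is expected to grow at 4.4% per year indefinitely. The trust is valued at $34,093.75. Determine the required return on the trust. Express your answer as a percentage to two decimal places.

9.50%

P = D₁/(r − g) ⇒ r = D₁/P + g = $1,740.0000/$34,093.75 + 0.044 = 0.051036 + 0.044 = 0.095036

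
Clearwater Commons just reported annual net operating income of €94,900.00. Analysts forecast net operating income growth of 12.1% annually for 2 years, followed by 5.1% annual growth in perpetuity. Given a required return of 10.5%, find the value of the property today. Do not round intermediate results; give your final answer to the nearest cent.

D_1 = 106382.90000
D_2 = 119255.23090
Terminal value at year 2: TV = D_2×(1+g_2)/(r−g_2) = 125337.24768/0.054 = 2321060.14215
P_0 = D_1/(1+r)^1 + D_2/(1+r)^2 + TV/(1+r)^2
    = 96274.11765 + 97668.13202 + 1900911.23617 = 2094853.48584

€2094853.49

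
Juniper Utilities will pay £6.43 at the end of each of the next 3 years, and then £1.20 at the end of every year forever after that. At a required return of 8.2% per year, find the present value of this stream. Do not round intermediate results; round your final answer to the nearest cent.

PV of 3-year annuity: £6.43 × [1 − (1+0.082)^−3] / 0.082 = 16.51112
Perpetuity value at year 3: £1.20 / 0.082 = 14.63415
PV of perpetuity: 14.63415 / (1+0.082)^3 = 11.55276
Total PV = 16.51112 + 11.55276 = 28.06387

£28.06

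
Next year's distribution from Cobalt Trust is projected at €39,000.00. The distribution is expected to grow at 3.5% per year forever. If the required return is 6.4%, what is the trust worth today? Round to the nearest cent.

Growing perpetuity: P = D₁ / (r − g) = €39,000.0000 / (0.064 − 0.035) = €1,344,827.59

€1344827.59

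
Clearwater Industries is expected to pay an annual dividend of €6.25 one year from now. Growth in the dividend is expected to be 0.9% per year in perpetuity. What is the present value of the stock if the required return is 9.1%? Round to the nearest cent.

Growing perpetuity: P = D₁ / (r − g) = €6.2500 / (0.091 − 0.009) = €76.22

€76.22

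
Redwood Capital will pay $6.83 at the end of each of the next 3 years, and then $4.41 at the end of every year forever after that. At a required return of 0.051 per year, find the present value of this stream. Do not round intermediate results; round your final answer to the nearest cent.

$93.05

PV of 3-year annuity: $6.83 × [1 − (1+0.051)^−3] / 0.051 = 18.56499
Perpetuity value at year 3: $4.41 / 0.051 = 86.47059
PV of perpetuity: 86.47059 / (1+0.051)^3 = 74.48353
Total PV = 18.56499 + 74.48353 = 93.04852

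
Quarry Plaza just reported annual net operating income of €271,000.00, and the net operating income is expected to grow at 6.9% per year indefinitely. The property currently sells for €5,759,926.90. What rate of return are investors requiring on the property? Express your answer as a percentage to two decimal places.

D₁ = €271,000.00 × 1.069 = €289,699.0000
P = D₁/(r − g) ⇒ r = D₁/P + g = €289,699.0000/€5,759,926.90 + 0.069 = 0.050296 + 0.069 = 0.119296

11.93%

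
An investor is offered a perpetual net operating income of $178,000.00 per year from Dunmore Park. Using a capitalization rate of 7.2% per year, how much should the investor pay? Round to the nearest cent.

$2472222.22

Level perpetuity: PV = C / r = $178,000.00 / 0.072 = $2,472,222.22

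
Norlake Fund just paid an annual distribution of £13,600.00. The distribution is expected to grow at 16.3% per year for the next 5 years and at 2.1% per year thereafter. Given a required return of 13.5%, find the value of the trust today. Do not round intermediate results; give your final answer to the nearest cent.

D_1 = 15816.80000
D_2 = 18394.93840
D_3 = 21393.31336
D_4 = 24880.42344
D_5 = 28935.93246
Terminal value at year 5: TV = D_5×(1+g_2)/(r−g_2) = 29543.58704/0.114 = 259154.27227
P_0 = D_1/(1+r)^1 + D_2/(1+r)^2 + D_3/(1+r)^3 + D_4/(1+r)^4 + D_5/(1+r)^5 + TV/(1+r)^5
    = 13935.50661 + 14279.29003 + 14631.55445 + 14992.50910 + 15362.36836 + 137587.52713 = 210788.75568

£210788.76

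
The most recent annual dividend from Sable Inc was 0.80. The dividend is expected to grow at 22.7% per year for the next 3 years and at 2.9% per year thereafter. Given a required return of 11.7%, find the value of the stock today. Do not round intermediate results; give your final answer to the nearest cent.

15.30

D_1 = 0.98160
D_2 = 1.20442
D_3 = 1.47783
Terminal value at year 3: TV = D_3×(1+g_2)/(r−g_2) = 1.52068/0.088 = 17.28050
P_0 = D_1/(1+r)^1 + D_2/(1+r)^2 + D_3/(1+r)^3 + TV/(1+r)^3
    = 0.87878 + 0.96532 + 1.06039 + 12.39929 = 15.30378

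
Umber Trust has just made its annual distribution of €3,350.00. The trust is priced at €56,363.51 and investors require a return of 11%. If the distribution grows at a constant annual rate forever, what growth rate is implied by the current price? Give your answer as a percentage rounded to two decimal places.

P = D₀(1+g)/(r−g) ⇒ P(r−g) = D₀(1+g) ⇒ g(P+D₀) = P·r − D₀
g = (P·r − D₀)/(P + D₀) = (€56,363.51×0.11 − €3,350.00) / (€56,363.51 + €3,350.00) = 0.047728

4.77%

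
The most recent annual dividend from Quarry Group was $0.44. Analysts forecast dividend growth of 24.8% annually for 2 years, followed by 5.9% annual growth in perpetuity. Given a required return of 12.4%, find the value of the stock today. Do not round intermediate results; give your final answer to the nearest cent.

D_1 = 0.54912
D_2 = 0.68530
Terminal value at year 2: TV = D_2×(1+g_2)/(r−g_2) = 0.72573/0.065 = 11.16515
P_0 = D_1/(1+r)^1 + D_2/(1+r)^2 + TV/(1+r)^2
    = 0.48854 + 0.54244 + 8.83755 = 9.86853

$9.87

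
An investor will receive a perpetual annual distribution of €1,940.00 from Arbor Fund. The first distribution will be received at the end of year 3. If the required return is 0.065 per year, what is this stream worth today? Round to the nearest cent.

Value at end of year 2: C / r = €1,940.00 / 0.065 = €29,846.1538
Discount to today: PV = €29,846.1538 / (1 + 0.065)^2 = €29,846.1538 / 1.134225 = €26,314.14

€26314.14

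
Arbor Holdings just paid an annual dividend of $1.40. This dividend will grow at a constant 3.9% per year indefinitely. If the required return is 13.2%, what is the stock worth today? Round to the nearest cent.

$15.64

D₁ = D₀ × (1 + g) = $1.40 × 1.039 = $1.4546
Growing perpetuity: P = D₁ / (r − g) = $1.4546 / (0.132 − 0.039) = $15.64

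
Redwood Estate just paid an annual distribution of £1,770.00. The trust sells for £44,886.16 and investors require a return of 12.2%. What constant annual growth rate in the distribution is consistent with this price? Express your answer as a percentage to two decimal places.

P = D₀(1+g)/(r−g) ⇒ P(r−g) = D₀(1+g) ⇒ g(P+D₀) = P·r − D₀
g = (P·r − D₀)/(P + D₀) = (£44,886.16×0.122 − £1,770.00) / (£44,886.16 + £1,770.00) = 0.079435

7.94%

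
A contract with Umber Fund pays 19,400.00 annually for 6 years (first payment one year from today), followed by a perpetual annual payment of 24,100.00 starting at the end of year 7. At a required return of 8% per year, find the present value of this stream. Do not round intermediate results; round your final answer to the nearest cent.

PV of 6-year annuity: 19,400.00 × [1 − (1+0.08)^−6] / 0.08 = 89683.86548
Perpetuity value at year 6: 24,100.00 / 0.08 = 301250.00000
PV of perpetuity: 301250.00000 / (1+0.08)^6 = 189838.60010
Total PV = 89683.86548 + 189838.60010 = 279522.46558

279522.47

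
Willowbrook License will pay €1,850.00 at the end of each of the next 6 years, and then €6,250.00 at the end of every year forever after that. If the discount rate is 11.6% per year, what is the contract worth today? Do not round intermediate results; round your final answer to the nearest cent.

PV of 6-year annuity: €1,850.00 × [1 − (1+0.116)^−6] / 0.116 = 7693.05738
Perpetuity value at year 6: €6,250.00 / 0.116 = 53879.31034
PV of perpetuity: 53879.31034 / (1+0.116)^6 = 27889.25162
Total PV = 7693.05738 + 27889.25162 = 35582.30900

€35582.31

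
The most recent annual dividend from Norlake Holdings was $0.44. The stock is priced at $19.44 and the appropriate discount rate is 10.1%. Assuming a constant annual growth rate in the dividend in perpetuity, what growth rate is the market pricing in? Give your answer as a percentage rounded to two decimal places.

P = D₀(1+g)/(r−g) ⇒ P(r−g) = D₀(1+g) ⇒ g(P+D₀) = P·r − D₀
g = (P·r − D₀)/(P + D₀) = ($19.44×0.101 − $0.44) / ($19.44 + $0.44) = 0.076632

7.66%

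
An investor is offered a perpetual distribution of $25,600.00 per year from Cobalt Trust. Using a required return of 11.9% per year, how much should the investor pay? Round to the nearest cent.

$215126.05

Level perpetuity: PV = C / r = $25,600.00 / 0.119 = $215,126.05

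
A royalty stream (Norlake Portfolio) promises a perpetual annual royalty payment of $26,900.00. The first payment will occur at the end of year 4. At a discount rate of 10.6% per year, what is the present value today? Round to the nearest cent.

$187577.63

Value at end of year 3: C / r = $26,900.00 / 0.106 = $253,773.5849
Discount to today: PV = $253,773.5849 / (1 + 0.106)^3 = $253,773.5849 / 1.352899 = $187,577.63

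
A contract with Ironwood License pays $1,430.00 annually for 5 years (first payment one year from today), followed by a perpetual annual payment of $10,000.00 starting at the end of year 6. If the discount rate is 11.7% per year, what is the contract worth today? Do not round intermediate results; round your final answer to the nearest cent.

$54346.17

PV of 5-year annuity: $1,430.00 × [1 − (1+0.117)^−5] / 0.117 = 5193.37166
Perpetuity value at year 5: $10,000.00 / 0.117 = 85470.08547
PV of perpetuity: 85470.08547 / (1+0.117)^5 = 49152.80115
Total PV = 5193.37166 + 49152.80115 = 54346.17280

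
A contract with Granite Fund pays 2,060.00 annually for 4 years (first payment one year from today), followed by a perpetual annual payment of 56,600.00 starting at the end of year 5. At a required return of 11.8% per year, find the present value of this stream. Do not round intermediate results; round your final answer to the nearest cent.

313303.77

PV of 4-year annuity: 2,060.00 × [1 − (1+0.118)^−4] / 0.118 = 6283.38702
Perpetuity value at year 4: 56,600.00 / 0.118 = 479661.01695
PV of perpetuity: 479661.01695 / (1+0.118)^4 = 307020.38339
Total PV = 6283.38702 + 307020.38339 = 313303.77041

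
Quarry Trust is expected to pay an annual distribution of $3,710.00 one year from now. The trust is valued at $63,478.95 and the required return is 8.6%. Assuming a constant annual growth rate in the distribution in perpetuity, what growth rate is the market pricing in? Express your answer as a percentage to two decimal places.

2.76%

P = D₁/(r−g) ⇒ g = r − D₁/P = 0.086 − $3,710.00/$63,478.95 = 0.027555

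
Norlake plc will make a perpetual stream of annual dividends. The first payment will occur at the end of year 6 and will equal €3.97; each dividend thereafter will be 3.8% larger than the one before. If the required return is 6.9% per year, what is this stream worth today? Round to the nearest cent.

Value at end of year 5: C₁ / (r − g) = €3.97 / (0.069 − 0.038) = €128.0645
Discount to today: PV = €128.0645 / (1 + 0.069)^5 = €128.0645 / 1.396010 = €91.74

€91.74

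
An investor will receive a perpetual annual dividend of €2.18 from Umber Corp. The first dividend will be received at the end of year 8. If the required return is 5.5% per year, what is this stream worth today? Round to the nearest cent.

Value at end of year 7: C / r = €2.18 / 0.055 = €39.6364
Discount to today: PV = €39.6364 / (1 + 0.055)^7 = €39.6364 / 1.454679 = €27.25

€27.25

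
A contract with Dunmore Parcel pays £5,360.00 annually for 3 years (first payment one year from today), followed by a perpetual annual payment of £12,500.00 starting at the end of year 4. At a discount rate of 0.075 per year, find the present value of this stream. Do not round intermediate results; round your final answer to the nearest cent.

PV of 3-year annuity: £5,360.00 × [1 − (1+0.075)^−3] / 0.075 = 13938.81797
Perpetuity value at year 3: £12,500.00 / 0.075 = 166666.66667
PV of perpetuity: 166666.66667 / (1+0.075)^3 = 134160.09492
Total PV = 13938.81797 + 134160.09492 = 148098.91288

£148098.91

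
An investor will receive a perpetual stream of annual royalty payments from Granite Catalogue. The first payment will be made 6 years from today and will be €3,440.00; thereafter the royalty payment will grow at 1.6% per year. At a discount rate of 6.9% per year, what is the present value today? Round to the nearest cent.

Value at end of year 5: C₁ / (r − g) = €3,440.00 / (0.069 − 0.016) = €64,905.6604
Discount to today: PV = €64,905.6604 / (1 + 0.069)^5 = €64,905.6604 / 1.396010 = €46,493.69

€46493.69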